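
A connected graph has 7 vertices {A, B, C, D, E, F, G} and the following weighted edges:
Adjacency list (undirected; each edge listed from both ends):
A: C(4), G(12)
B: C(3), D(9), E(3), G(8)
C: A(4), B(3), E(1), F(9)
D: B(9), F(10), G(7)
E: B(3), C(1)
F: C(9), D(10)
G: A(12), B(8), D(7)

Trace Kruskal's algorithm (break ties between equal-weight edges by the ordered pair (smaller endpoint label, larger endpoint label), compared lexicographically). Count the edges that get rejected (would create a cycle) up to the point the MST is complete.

2

Sort edges by weight, then run Kruskal:
C E (1): add — endpoints in different components.
B C (3): add — endpoints in different components.
B E (3): skip — B and E already connected.
A C (4): add — endpoints in different components.
D G (7): add — endpoints in different components.
B G (8): add — endpoints in different components.
B D (9): skip — B and D already connected.
C F (9): add — endpoints in different components.
Edges rejected before the tree was complete: 2.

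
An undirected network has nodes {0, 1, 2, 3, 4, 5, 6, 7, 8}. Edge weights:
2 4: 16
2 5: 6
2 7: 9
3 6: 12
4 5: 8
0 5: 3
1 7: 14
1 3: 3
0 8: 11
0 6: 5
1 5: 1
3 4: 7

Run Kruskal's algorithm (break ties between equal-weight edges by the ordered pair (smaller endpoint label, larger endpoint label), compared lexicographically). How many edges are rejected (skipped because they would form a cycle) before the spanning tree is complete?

1

Kruskal's algorithm — process edges by increasing weight (ties by edge label):
1 5 (1): add — endpoints in different components.
0 5 (3): add — endpoints in different components.
1 3 (3): add — endpoints in different components.
0 6 (5): add — endpoints in different components.
2 5 (6): add — endpoints in different components.
3 4 (7): add — endpoints in different components.
4 5 (8): skip — 4 and 5 already connected.
2 7 (9): add — endpoints in different components.
0 8 (11): add — endpoints in different components.
Edges rejected before the tree was complete: 1.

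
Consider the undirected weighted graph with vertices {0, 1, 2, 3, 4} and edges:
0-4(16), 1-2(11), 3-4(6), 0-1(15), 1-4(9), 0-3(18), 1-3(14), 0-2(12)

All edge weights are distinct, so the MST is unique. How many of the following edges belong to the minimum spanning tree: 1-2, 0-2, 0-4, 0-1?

Kruskal: consider edges lightest-first.
3-4 (6): add. Components now {0} {1} {2} {3,4}
1-4 (9): add. Components now {0} {1,3,4} {2}
1-2 (11): add. Components now {0} {1,2,3,4}
0-2 (12): add. Components now {0,1,2,3,4}
MST edge set: {3-4, 1-4, 1-2, 0-2}.
Of the listed edges, {1-2, 0-2} are in the MST → 2.

2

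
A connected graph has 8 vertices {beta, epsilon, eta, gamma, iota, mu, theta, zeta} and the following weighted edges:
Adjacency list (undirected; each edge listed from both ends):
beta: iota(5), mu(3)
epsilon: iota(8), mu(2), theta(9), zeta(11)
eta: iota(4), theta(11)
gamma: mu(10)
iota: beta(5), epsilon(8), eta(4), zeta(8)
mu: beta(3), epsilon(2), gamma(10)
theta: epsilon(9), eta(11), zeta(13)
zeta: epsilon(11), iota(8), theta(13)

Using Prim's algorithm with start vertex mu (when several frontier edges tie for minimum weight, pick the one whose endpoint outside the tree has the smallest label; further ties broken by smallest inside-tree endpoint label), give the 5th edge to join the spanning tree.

Prim's algorithm from mu:
Step 1: frontier [epsilon—mu 2, beta—mu 3, gamma—mu 10] → take epsilon—mu (2); add epsilon.
Step 2: frontier [epsilon—iota 8, epsilon—theta 9, epsilon—zeta 11, beta—mu 3, gamma—mu 10] → take beta—mu (3); add beta.
Step 3: frontier [beta—iota 5, epsilon—iota 8, epsilon—theta 9, epsilon—zeta 11, gamma—mu 10] → take beta—iota (5); add iota.
Step 4: frontier [epsilon—theta 9, epsilon—zeta 11, eta—iota 4, iota—zeta 8, gamma—mu 10] → take eta—iota (4); add eta.
Step 5: frontier [epsilon—theta 9, epsilon—zeta 11, eta—theta 11, iota—zeta 8, gamma—mu 10] → take iota—zeta (8); add zeta.
Step 6: frontier [epsilon—theta 9, eta—theta 11, gamma—mu 10, theta—zeta 13] → take epsilon—theta (9); add theta.
Step 7: frontier [gamma—mu 10] → take gamma—mu (10); add gamma.
The 5th edge added is iota—zeta.

iota-zeta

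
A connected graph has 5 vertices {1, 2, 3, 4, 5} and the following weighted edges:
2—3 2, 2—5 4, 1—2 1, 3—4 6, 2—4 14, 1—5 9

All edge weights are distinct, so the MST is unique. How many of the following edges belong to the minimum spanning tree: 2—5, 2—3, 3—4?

3

Sort edges by weight, then run Kruskal:
1—2 (1): add. Components now {1,2} {3} {4} {5}
2—3 (2): add. Components now {1,2,3} {4} {5}
2—5 (4): add. Components now {1,2,3,5} {4}
3—4 (6): add. Components now {1,2,3,4,5}
MST edge set: {1—2, 2—3, 2—5, 3—4}.
Of the listed edges, {2—5, 2—3, 3—4} are in the MST → 3.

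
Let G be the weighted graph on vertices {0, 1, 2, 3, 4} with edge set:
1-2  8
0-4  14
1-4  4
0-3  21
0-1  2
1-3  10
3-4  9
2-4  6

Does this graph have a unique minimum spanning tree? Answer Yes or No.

Yes

Kruskal: consider edges lightest-first.
0-1 (2): add — endpoints in different components.
1-4 (4): add — endpoints in different components.
2-4 (6): add — endpoints in different components.
1-2 (8): skip — 1 and 2 already connected.
3-4 (9): add — endpoints in different components.
Every non-tree edge has weight strictly greater than the heaviest edge on the tree path between its endpoints, so the MST is unique.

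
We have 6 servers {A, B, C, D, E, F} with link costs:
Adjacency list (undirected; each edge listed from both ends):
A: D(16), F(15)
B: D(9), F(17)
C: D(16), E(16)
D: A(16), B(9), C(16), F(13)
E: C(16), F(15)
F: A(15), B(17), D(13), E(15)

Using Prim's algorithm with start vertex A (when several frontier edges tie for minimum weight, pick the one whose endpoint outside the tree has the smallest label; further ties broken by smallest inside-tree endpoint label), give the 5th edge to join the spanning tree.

Prim, starting at A.
Step 1: cheapest edge leaving the tree is A–F (15); add F.
Step 2: cheapest edge leaving the tree is D–F (13); add D.
Step 3: cheapest edge leaving the tree is B–D (9); add B.
Step 4: cheapest edge leaving the tree is E–F (15); add E.
Step 5: cheapest edge leaving the tree is C–D (16); add C.
The 5th edge added is C–D.

C-D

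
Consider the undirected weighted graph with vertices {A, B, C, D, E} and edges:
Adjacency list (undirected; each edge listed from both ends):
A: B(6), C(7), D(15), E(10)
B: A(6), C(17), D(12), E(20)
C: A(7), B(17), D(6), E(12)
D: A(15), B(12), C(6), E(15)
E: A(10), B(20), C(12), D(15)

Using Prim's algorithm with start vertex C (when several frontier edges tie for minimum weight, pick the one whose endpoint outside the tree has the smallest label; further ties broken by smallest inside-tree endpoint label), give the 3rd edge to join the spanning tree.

Prim, starting at C.
Step 1: cheapest edge leaving the tree is C-D (6); add D.
Step 2: cheapest edge leaving the tree is A-C (7); add A.
Step 3: cheapest edge leaving the tree is A-B (6); add B.
Step 4: cheapest edge leaving the tree is A-E (10); add E.
The 3rd edge added is A-B.

A-B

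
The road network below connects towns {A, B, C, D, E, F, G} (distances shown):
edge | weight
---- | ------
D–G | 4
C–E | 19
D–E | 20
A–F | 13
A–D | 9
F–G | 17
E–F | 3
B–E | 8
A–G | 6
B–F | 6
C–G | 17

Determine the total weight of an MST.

49

Sort edges by weight, then run Kruskal:
E–F (3): add. Components now {A} {B} {C} {D} {E,F} {G}
D–G (4): add. Components now {A} {B} {C} {D,G} {E,F}
A–G (6): add. Components now {A,D,G} {B} {C} {E,F}
B–F (6): add. Components now {A,D,G} {B,E,F} {C}
B–E (8): skip — B and E already connected.
A–D (9): skip — A and D already connected.
A–F (13): add. Components now {A,B,D,E,F,G} {C}
C–G (17): add. Components now {A,B,C,D,E,F,G}
MST edges: E–F, D–G, A–G, B–F, A–F, C–G; total weight 3+4+6+6+13+17 = 49.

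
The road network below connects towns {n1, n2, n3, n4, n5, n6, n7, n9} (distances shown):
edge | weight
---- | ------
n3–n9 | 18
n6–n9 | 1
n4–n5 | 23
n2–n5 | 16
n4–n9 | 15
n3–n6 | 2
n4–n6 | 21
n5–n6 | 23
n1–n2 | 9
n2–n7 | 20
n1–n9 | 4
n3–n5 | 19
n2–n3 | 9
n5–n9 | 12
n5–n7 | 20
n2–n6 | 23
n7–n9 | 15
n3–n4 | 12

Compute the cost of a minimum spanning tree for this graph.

55

Grow the tree from n7 using Prim:
Step 1: cheapest edge leaving the tree is n7–n9 (15); add n9.
Step 2: cheapest edge leaving the tree is n6–n9 (1); add n6.
Step 3: cheapest edge leaving the tree is n3–n6 (2); add n3.
Step 4: cheapest edge leaving the tree is n1–n9 (4); add n1.
Step 5: cheapest edge leaving the tree is n1–n2 (9); add n2.
Step 6: cheapest edge leaving the tree is n3–n4 (12); add n4.
Step 7: cheapest edge leaving the tree is n5–n9 (12); add n5.
MST edges: n7–n9, n6–n9, n3–n6, n1–n9, n1–n2, n3–n4, n5–n9; total weight 15+1+2+4+9+12+12 = 55.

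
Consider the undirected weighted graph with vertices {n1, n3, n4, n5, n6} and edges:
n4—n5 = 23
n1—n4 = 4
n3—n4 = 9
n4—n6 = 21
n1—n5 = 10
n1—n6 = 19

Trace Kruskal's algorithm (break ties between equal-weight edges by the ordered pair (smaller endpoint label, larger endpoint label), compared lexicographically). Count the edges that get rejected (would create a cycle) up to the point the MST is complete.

Sort edges by weight, then run Kruskal:
n1—n4 (4): add. Components now {n5} {n1,n4} {n6} {n3}
n3—n4 (9): add. Components now {n5} {n1,n3,n4} {n6}
n1—n5 (10): add. Components now {n1,n3,n4,n5} {n6}
n1—n6 (19): add. Components now {n1,n3,n4,n5,n6}
Edges rejected before the tree was complete: 0.

0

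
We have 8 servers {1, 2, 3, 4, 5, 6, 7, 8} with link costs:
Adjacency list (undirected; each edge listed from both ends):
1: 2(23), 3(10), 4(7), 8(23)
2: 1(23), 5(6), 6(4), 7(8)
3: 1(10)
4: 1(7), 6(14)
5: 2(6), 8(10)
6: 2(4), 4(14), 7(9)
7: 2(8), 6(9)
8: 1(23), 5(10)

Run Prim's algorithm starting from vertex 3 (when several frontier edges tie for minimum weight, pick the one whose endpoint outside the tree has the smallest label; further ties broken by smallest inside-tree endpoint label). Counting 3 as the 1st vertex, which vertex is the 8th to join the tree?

8

Grow the tree from 3 using Prim:
Step 1: frontier [1 3 10] → take 1 3 (10); add 1.
Step 2: frontier [1 4 7, 1 2 23, 1 8 23] → take 1 4 (7); add 4.
Step 3: frontier [1 2 23, 1 8 23, 4 6 14] → take 4 6 (14); add 6.
Step 4: frontier [1 2 23, 1 8 23, 2 6 4, 6 7 9] → take 2 6 (4); add 2.
Step 5: frontier [1 8 23, 2 5 6, 2 7 8, 6 7 9] → take 2 5 (6); add 5.
Step 6: frontier [1 8 23, 2 7 8, 5 8 10, 6 7 9] → take 2 7 (8); add 7.
Step 7: frontier [1 8 23, 5 8 10] → take 5 8 (10); add 8.
Vertex order: 3, 1, 4, 6, 2, 5, 7, 8. The 8th vertex is 8.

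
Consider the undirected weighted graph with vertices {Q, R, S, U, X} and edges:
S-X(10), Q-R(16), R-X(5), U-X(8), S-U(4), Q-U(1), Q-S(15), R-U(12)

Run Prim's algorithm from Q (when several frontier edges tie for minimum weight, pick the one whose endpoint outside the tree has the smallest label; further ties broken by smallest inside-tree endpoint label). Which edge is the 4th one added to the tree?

R-X

Prim, starting at Q.
Step 1: frontier [Q-U 1, Q-S 15, Q-R 16] → take Q-U (1); add U.
Step 2: frontier [Q-S 15, Q-R 16, S-U 4, U-X 8, R-U 12] → take S-U (4); add S.
Step 3: frontier [Q-R 16, S-X 10, U-X 8, R-U 12] → take U-X (8); add X.
Step 4: frontier [Q-R 16, R-U 12, R-X 5] → take R-X (5); add R.
The 4th edge added is R-X.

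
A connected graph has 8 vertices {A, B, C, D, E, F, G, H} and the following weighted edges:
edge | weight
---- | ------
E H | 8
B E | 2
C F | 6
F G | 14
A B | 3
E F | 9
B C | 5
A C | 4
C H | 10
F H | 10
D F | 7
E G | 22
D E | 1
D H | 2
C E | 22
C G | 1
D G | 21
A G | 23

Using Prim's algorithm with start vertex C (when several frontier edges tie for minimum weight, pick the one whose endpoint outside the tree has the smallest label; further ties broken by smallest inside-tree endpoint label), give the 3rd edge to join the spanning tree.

A-B

Prim's algorithm from C:
Step 1: cheapest edge leaving the tree is C G (1); add G.
Step 2: cheapest edge leaving the tree is A C (4); add A.
Step 3: cheapest edge leaving the tree is A B (3); add B.
Step 4: cheapest edge leaving the tree is B E (2); add E.
Step 5: cheapest edge leaving the tree is D E (1); add D.
Step 6: cheapest edge leaving the tree is D H (2); add H.
Step 7: cheapest edge leaving the tree is C F (6); add F.
The 3rd edge added is A B.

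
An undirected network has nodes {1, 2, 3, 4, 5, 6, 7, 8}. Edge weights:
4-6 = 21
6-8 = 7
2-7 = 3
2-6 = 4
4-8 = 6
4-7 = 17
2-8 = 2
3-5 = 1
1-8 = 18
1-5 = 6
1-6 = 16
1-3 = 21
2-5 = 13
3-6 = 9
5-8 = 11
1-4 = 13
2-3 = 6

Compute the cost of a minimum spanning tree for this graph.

Kruskal's algorithm — process edges by increasing weight (ties by edge label):
3-5 (1): add — endpoints in different components.
2-8 (2): add — endpoints in different components.
2-7 (3): add — endpoints in different components.
2-6 (4): add — endpoints in different components.
1-5 (6): add — endpoints in different components.
2-3 (6): add — endpoints in different components.
4-8 (6): add — endpoints in different components.
MST edges: 3-5, 2-8, 2-7, 2-6, 1-5, 2-3, 4-8; total weight 1+2+3+4+6+6+6 = 28.

28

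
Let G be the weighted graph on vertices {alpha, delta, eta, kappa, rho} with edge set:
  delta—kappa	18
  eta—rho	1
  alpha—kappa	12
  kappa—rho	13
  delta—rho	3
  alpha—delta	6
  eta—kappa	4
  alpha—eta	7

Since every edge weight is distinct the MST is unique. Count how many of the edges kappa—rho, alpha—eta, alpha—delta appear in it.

Kruskal's algorithm — process edges by increasing weight (ties by edge label):
eta—rho (1): add. Components now {eta,rho} {kappa} {delta} {alpha}
delta—rho (3): add. Components now {delta,eta,rho} {kappa} {alpha}
eta—kappa (4): add. Components now {delta,eta,kappa,rho} {alpha}
alpha—delta (6): add. Components now {alpha,delta,eta,kappa,rho}
MST edge set: {eta—rho, delta—rho, eta—kappa, alpha—delta}.
Of the listed edges, {alpha—delta} are in the MST → 1.

1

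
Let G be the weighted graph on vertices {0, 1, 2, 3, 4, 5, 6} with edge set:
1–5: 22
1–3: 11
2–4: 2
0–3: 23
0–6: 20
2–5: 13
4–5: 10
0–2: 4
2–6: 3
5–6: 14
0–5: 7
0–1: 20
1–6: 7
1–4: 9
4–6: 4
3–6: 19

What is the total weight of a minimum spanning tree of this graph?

34

Kruskal: consider edges lightest-first.
2–4 (2): add — endpoints in different components.
2–6 (3): add — endpoints in different components.
0–2 (4): add — endpoints in different components.
4–6 (4): skip — 4 and 6 already connected.
0–5 (7): add — endpoints in different components.
1–6 (7): add — endpoints in different components.
1–4 (9): skip — 1 and 4 already connected.
4–5 (10): skip — 4 and 5 already connected.
1–3 (11): add — endpoints in different components.
MST edges: 2–4, 2–6, 0–2, 0–5, 1–6, 1–3; total weight 2+3+4+7+7+11 = 34.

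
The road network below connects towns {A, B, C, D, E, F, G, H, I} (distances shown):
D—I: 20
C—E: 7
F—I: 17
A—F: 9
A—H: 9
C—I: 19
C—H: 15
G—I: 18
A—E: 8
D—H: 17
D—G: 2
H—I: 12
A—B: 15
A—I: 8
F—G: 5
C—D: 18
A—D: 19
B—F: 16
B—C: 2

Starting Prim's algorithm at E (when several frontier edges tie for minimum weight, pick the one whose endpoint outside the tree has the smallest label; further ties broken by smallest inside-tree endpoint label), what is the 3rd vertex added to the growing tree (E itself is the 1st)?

Prim, starting at E.
Step 1: cheapest edge leaving the tree is C—E (7); add C.
Step 2: cheapest edge leaving the tree is B—C (2); add B.
Step 3: cheapest edge leaving the tree is A—E (8); add A.
Step 4: cheapest edge leaving the tree is A—I (8); add I.
Step 5: cheapest edge leaving the tree is A—F (9); add F.
Step 6: cheapest edge leaving the tree is F—G (5); add G.
Step 7: cheapest edge leaving the tree is D—G (2); add D.
Step 8: cheapest edge leaving the tree is A—H (9); add H.
Vertex order: E, C, B, A, I, F, G, D, H. The 3rd vertex is B.

B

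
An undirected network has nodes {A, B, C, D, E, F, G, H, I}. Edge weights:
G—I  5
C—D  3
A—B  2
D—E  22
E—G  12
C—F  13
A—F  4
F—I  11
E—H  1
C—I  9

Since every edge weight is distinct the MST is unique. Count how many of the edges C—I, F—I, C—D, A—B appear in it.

Kruskal's algorithm — process edges by increasing weight (ties by edge label):
E—H (1): add — endpoints in different components.
A—B (2): add — endpoints in different components.
C—D (3): add — endpoints in different components.
A—F (4): add — endpoints in different components.
G—I (5): add — endpoints in different components.
C—I (9): add — endpoints in different components.
F—I (11): add — endpoints in different components.
E—G (12): add — endpoints in different components.
MST edge set: {E—H, A—B, C—D, A—F, G—I, C—I, F—I, E—G}.
Of the listed edges, {C—I, F—I, C—D, A—B} are in the MST → 4.

4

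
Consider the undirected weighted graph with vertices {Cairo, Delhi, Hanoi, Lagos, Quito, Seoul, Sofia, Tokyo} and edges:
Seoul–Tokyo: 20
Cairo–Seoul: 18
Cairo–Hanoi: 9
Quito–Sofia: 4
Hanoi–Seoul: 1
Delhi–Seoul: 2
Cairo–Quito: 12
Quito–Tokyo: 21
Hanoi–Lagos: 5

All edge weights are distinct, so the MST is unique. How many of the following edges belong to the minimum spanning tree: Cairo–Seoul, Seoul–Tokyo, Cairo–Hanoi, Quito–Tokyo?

2

Kruskal's algorithm — process edges by increasing weight (ties by edge label):
Hanoi–Seoul (1): add — endpoints in different components.
Delhi–Seoul (2): add — endpoints in different components.
Quito–Sofia (4): add — endpoints in different components.
Hanoi–Lagos (5): add — endpoints in different components.
Cairo–Hanoi (9): add — endpoints in different components.
Cairo–Quito (12): add — endpoints in different components.
Cairo–Seoul (18): skip — Seoul and Cairo already connected.
Seoul–Tokyo (20): add — endpoints in different components.
MST edge set: {Hanoi–Seoul, Delhi–Seoul, Quito–Sofia, Hanoi–Lagos, Cairo–Hanoi, Cairo–Quito, Seoul–Tokyo}.
Of the listed edges, {Seoul–Tokyo, Cairo–Hanoi} are in the MST → 2.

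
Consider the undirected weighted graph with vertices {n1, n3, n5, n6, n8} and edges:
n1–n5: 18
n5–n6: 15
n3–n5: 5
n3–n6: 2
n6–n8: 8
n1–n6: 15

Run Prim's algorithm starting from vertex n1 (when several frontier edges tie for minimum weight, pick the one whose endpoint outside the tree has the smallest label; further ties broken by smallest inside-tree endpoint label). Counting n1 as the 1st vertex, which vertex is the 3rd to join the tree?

n3

Prim's algorithm from n1:
Step 1: cheapest edge leaving the tree is n1–n6 (15); add n6.
Step 2: cheapest edge leaving the tree is n3–n6 (2); add n3.
Step 3: cheapest edge leaving the tree is n3–n5 (5); add n5.
Step 4: cheapest edge leaving the tree is n6–n8 (8); add n8.
Vertex order: n1, n6, n3, n5, n8. The 3rd vertex is n3.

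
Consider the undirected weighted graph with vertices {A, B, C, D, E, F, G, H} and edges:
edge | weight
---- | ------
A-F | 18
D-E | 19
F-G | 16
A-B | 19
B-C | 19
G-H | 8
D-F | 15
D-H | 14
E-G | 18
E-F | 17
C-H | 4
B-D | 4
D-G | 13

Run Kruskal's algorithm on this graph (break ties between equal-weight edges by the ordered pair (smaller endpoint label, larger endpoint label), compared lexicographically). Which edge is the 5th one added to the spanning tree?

Sort edges by weight, then run Kruskal:
B-D (4): add — endpoints in different components.
C-H (4): add — endpoints in different components.
G-H (8): add — endpoints in different components.
D-G (13): add — endpoints in different components.
D-H (14): skip — D and H already connected.
D-F (15): add — endpoints in different components.
F-G (16): skip — F and G already connected.
E-F (17): add — endpoints in different components.
A-F (18): add — endpoints in different components.
The 5th edge added is D-F.

D-F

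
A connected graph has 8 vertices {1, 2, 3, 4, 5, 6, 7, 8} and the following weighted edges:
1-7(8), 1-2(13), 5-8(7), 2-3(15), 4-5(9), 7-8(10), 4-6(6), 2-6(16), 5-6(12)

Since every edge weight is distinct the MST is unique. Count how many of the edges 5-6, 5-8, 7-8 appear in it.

Sort edges by weight, then run Kruskal:
4-6 (6): add — endpoints in different components.
5-8 (7): add — endpoints in different components.
1-7 (8): add — endpoints in different components.
4-5 (9): add — endpoints in different components.
7-8 (10): add — endpoints in different components.
5-6 (12): skip — 5 and 6 already connected.
1-2 (13): add — endpoints in different components.
2-3 (15): add — endpoints in different components.
MST edge set: {4-6, 5-8, 1-7, 4-5, 7-8, 1-2, 2-3}.
Of the listed edges, {5-8, 7-8} are in the MST → 2.

2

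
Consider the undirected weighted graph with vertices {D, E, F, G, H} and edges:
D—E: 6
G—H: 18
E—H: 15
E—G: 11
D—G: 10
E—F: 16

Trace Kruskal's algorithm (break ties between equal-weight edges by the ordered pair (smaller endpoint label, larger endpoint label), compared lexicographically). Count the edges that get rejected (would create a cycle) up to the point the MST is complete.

1

Sort edges by weight, then run Kruskal:
D—E (6): add. Components now {D,E} {F} {G} {H}
D—G (10): add. Components now {D,E,G} {F} {H}
E—G (11): skip — E and G already connected.
E—H (15): add. Components now {D,E,G,H} {F}
E—F (16): add. Components now {D,E,F,G,H}
Edges rejected before the tree was complete: 1.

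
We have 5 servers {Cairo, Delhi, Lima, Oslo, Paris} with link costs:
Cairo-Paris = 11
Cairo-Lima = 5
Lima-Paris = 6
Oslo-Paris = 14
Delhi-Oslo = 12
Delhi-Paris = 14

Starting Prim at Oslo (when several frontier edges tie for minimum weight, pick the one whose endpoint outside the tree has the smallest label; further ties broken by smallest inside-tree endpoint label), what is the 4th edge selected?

Grow the tree from Oslo using Prim:
Step 1: cheapest edge leaving the tree is Delhi-Oslo (12); add Delhi.
Step 2: cheapest edge leaving the tree is Delhi-Paris (14); add Paris.
Step 3: cheapest edge leaving the tree is Lima-Paris (6); add Lima.
Step 4: cheapest edge leaving the tree is Cairo-Lima (5); add Cairo.
The 4th edge added is Cairo-Lima.

Cairo-Lima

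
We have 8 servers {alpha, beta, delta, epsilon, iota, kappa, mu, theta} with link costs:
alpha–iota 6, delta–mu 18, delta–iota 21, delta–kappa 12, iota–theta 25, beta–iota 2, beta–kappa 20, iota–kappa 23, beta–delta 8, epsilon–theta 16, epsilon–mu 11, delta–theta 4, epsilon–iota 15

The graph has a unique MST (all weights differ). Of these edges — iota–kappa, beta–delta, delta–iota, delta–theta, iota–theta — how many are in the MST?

2

Kruskal's algorithm — process edges by increasing weight (ties by edge label):
beta–iota (2): add — endpoints in different components.
delta–theta (4): add — endpoints in different components.
alpha–iota (6): add — endpoints in different components.
beta–delta (8): add — endpoints in different components.
epsilon–mu (11): add — endpoints in different components.
delta–kappa (12): add — endpoints in different components.
epsilon–iota (15): add — endpoints in different components.
MST edge set: {beta–iota, delta–theta, alpha–iota, beta–delta, epsilon–mu, delta–kappa, epsilon–iota}.
Of the listed edges, {beta–delta, delta–theta} are in the MST → 2.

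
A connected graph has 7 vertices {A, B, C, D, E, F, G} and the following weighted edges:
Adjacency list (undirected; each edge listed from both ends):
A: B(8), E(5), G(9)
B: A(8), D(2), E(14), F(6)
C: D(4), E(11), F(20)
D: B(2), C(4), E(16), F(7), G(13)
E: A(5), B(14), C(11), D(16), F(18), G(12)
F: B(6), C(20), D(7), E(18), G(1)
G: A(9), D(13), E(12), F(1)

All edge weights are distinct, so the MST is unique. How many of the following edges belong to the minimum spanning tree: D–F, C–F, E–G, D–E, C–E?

Kruskal's algorithm — process edges by increasing weight (ties by edge label):
F–G (1): add. Components now {A} {B} {C} {D} {E} {F,G}
B–D (2): add. Components now {A} {B,D} {C} {E} {F,G}
C–D (4): add. Components now {A} {B,C,D} {E} {F,G}
A–E (5): add. Components now {A,E} {B,C,D} {F,G}
B–F (6): add. Components now {A,E} {B,C,D,F,G}
D–F (7): skip — D and F already connected.
A–B (8): add. Components now {A,B,C,D,E,F,G}
MST edge set: {F–G, B–D, C–D, A–E, B–F, A–B}.
Of the listed edges, {} are in the MST → 0.

0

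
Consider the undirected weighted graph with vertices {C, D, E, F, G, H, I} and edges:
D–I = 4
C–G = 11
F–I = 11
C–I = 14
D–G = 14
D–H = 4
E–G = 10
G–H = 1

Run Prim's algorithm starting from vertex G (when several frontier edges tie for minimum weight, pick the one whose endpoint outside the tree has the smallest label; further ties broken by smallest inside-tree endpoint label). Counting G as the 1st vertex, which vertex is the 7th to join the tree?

F

Prim, starting at G.
Step 1: frontier [G–H 1, E–G 10, C–G 11, D–G 14] → take G–H (1); add H.
Step 2: frontier [E–G 10, C–G 11, D–G 14, D–H 4] → take D–H (4); add D.
Step 3: frontier [D–I 4, E–G 10, C–G 11] → take D–I (4); add I.
Step 4: frontier [E–G 10, C–G 11, F–I 11, C–I 14] → take E–G (10); add E.
Step 5: frontier [C–G 11, F–I 11, C–I 14] → take C–G (11); add C.
Step 6: frontier [F–I 11] → take F–I (11); add F.
Vertex order: G, H, D, I, E, C, F. The 7th vertex is F.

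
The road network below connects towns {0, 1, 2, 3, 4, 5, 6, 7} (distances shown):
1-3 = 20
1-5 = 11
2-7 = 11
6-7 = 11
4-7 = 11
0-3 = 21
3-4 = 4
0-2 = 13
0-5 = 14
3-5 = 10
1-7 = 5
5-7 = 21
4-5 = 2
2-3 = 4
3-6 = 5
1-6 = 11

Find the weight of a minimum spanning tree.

Prim, starting at 3.
Step 1: cheapest edge leaving the tree is 2-3 (4); add 2.
Step 2: cheapest edge leaving the tree is 3-4 (4); add 4.
Step 3: cheapest edge leaving the tree is 4-5 (2); add 5.
Step 4: cheapest edge leaving the tree is 3-6 (5); add 6.
Step 5: cheapest edge leaving the tree is 1-5 (11); add 1.
Step 6: cheapest edge leaving the tree is 1-7 (5); add 7.
Step 7: cheapest edge leaving the tree is 0-2 (13); add 0.
MST edges: 2-3, 3-4, 4-5, 3-6, 1-5, 1-7, 0-2; total weight 4+4+2+5+11+5+13 = 44.

44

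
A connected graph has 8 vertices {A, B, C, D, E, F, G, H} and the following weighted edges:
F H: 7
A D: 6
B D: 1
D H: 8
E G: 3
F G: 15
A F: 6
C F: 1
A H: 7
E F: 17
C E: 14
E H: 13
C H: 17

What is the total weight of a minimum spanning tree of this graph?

Kruskal's algorithm — process edges by increasing weight (ties by edge label):
B D (1): add — endpoints in different components.
C F (1): add — endpoints in different components.
E G (3): add — endpoints in different components.
A D (6): add — endpoints in different components.
A F (6): add — endpoints in different components.
A H (7): add — endpoints in different components.
F H (7): skip — F and H already connected.
D H (8): skip — D and H already connected.
E H (13): add — endpoints in different components.
MST edges: B D, C F, E G, A D, A F, A H, E H; total weight 1+1+3+6+6+7+13 = 37.

37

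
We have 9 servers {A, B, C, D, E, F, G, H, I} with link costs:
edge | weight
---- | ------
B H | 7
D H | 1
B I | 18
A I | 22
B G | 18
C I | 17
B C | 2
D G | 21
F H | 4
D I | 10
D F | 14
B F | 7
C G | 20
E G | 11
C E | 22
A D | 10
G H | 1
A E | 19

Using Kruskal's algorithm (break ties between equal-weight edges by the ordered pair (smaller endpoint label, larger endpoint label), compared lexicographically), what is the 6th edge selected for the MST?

Kruskal: consider edges lightest-first.
D H (1): add — endpoints in different components.
G H (1): add — endpoints in different components.
B C (2): add — endpoints in different components.
F H (4): add — endpoints in different components.
B F (7): add — endpoints in different components.
B H (7): skip — B and H already connected.
A D (10): add — endpoints in different components.
D I (10): add — endpoints in different components.
E G (11): add — endpoints in different components.
The 6th edge added is A D.

A-D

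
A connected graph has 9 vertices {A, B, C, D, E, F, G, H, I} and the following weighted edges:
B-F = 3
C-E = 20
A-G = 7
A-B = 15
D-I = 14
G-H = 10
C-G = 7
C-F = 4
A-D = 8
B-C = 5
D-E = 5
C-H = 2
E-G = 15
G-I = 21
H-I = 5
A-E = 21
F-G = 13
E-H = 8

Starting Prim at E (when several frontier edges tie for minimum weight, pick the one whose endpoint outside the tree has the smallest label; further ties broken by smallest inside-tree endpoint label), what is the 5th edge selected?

Grow the tree from E using Prim:
Step 1: cheapest edge leaving the tree is D-E (5); add D.
Step 2: cheapest edge leaving the tree is A-D (8); add A.
Step 3: cheapest edge leaving the tree is A-G (7); add G.
Step 4: cheapest edge leaving the tree is C-G (7); add C.
Step 5: cheapest edge leaving the tree is C-H (2); add H.
Step 6: cheapest edge leaving the tree is C-F (4); add F.
Step 7: cheapest edge leaving the tree is B-F (3); add B.
Step 8: cheapest edge leaving the tree is H-I (5); add I.
The 5th edge added is C-H.

C-H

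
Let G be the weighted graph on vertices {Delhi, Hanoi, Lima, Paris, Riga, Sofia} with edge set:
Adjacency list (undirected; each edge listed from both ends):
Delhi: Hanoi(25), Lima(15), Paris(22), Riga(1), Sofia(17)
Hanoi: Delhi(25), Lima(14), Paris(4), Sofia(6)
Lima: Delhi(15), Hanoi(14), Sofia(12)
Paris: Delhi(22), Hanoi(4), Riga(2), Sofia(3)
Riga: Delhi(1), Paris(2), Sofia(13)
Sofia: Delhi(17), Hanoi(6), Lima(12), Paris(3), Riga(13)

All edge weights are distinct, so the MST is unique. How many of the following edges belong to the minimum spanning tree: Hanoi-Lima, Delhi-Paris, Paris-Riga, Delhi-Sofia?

Kruskal: consider edges lightest-first.
Delhi-Riga (1): add — endpoints in different components.
Paris-Riga (2): add — endpoints in different components.
Paris-Sofia (3): add — endpoints in different components.
Hanoi-Paris (4): add — endpoints in different components.
Hanoi-Sofia (6): skip — Sofia and Hanoi already connected.
Lima-Sofia (12): add — endpoints in different components.
MST edge set: {Delhi-Riga, Paris-Riga, Paris-Sofia, Hanoi-Paris, Lima-Sofia}.
Of the listed edges, {Paris-Riga} are in the MST → 1.

1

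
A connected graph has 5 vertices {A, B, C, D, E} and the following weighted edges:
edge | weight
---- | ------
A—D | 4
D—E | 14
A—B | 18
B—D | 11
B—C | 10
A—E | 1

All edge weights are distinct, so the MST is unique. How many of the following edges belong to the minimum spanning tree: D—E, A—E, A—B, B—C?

2

Kruskal: consider edges lightest-first.
A—E (1): add. Components now {A,E} {B} {C} {D}
A—D (4): add. Components now {A,D,E} {B} {C}
B—C (10): add. Components now {A,D,E} {B,C}
B—D (11): add. Components now {A,B,C,D,E}
MST edge set: {A—E, A—D, B—C, B—D}.
Of the listed edges, {A—E, B—C} are in the MST → 2.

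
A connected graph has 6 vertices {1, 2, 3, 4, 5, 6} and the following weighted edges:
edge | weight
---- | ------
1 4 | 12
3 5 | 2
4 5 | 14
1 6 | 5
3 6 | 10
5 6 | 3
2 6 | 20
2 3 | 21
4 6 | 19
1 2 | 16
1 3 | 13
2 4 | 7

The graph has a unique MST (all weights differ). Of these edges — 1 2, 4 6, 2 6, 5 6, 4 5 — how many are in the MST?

Kruskal's algorithm — process edges by increasing weight (ties by edge label):
3 5 (2): add. Components now {1} {2} {3,5} {4} {6}
5 6 (3): add. Components now {1} {2} {3,5,6} {4}
1 6 (5): add. Components now {1,3,5,6} {2} {4}
2 4 (7): add. Components now {1,3,5,6} {2,4}
3 6 (10): skip — 3 and 6 already connected.
1 4 (12): add. Components now {1,2,3,4,5,6}
MST edge set: {3 5, 5 6, 1 6, 2 4, 1 4}.
Of the listed edges, {5 6} are in the MST → 1.

1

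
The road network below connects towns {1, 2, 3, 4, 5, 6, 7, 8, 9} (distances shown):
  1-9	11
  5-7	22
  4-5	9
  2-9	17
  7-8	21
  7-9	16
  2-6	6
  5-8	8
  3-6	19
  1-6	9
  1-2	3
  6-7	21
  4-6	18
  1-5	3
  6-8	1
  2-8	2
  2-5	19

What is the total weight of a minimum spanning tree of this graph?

Sort edges by weight, then run Kruskal:
6-8 (1): add — endpoints in different components.
2-8 (2): add — endpoints in different components.
1-2 (3): add — endpoints in different components.
1-5 (3): add — endpoints in different components.
2-6 (6): skip — 2 and 6 already connected.
5-8 (8): skip — 5 and 8 already connected.
1-6 (9): skip — 1 and 6 already connected.
4-5 (9): add — endpoints in different components.
1-9 (11): add — endpoints in different components.
7-9 (16): add — endpoints in different components.
2-9 (17): skip — 2 and 9 already connected.
4-6 (18): skip — 4 and 6 already connected.
2-5 (19): skip — 2 and 5 already connected.
3-6 (19): add — endpoints in different components.
MST edges: 6-8, 2-8, 1-2, 1-5, 4-5, 1-9, 7-9, 3-6; total weight 1+2+3+3+9+11+16+19 = 64.

64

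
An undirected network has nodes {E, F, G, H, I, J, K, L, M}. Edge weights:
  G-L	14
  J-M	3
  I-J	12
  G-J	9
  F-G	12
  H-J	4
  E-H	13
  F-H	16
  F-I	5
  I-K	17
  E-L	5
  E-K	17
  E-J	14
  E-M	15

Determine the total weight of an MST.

68

Kruskal: consider edges lightest-first.
J-M (3): add — endpoints in different components.
H-J (4): add — endpoints in different components.
E-L (5): add — endpoints in different components.
F-I (5): add — endpoints in different components.
G-J (9): add — endpoints in different components.
F-G (12): add — endpoints in different components.
I-J (12): skip — I and J already connected.
E-H (13): add — endpoints in different components.
E-J (14): skip — E and J already connected.
G-L (14): skip — G and L already connected.
E-M (15): skip — E and M already connected.
F-H (16): skip — F and H already connected.
E-K (17): add — endpoints in different components.
MST edges: J-M, H-J, E-L, F-I, G-J, F-G, E-H, E-K; total weight 3+4+5+5+9+12+13+17 = 68.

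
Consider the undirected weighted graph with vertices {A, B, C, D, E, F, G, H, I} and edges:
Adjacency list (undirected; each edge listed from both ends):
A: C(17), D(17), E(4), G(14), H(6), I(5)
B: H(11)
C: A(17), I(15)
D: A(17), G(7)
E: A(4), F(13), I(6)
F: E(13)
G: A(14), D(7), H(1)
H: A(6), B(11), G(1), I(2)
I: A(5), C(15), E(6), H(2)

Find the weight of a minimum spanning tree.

58

Prim's algorithm from H:
Step 1: cheapest edge leaving the tree is G H (1); add G.
Step 2: cheapest edge leaving the tree is H I (2); add I.
Step 3: cheapest edge leaving the tree is A I (5); add A.
Step 4: cheapest edge leaving the tree is A E (4); add E.
Step 5: cheapest edge leaving the tree is D G (7); add D.
Step 6: cheapest edge leaving the tree is B H (11); add B.
Step 7: cheapest edge leaving the tree is E F (13); add F.
Step 8: cheapest edge leaving the tree is C I (15); add C.
MST edges: G H, H I, A I, A E, D G, B H, E F, C I; total weight 1+2+5+4+7+11+13+15 = 58.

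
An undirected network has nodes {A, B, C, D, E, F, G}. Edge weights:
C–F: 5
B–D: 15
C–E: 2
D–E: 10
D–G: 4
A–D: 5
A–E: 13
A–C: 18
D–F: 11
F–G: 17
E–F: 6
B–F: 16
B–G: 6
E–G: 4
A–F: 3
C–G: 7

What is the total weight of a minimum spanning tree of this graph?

24

Kruskal's algorithm — process edges by increasing weight (ties by edge label):
C–E (2): add. Components now {A} {B} {C,E} {D} {F} {G}
A–F (3): add. Components now {A,F} {B} {C,E} {D} {G}
D–G (4): add. Components now {A,F} {B} {C,E} {D,G}
E–G (4): add. Components now {A,F} {B} {C,D,E,G}
A–D (5): add. Components now {A,C,D,E,F,G} {B}
C–F (5): skip — C and F already connected.
B–G (6): add. Components now {A,B,C,D,E,F,G}
MST edges: C–E, A–F, D–G, E–G, A–D, B–G; total weight 2+3+4+4+5+6 = 24.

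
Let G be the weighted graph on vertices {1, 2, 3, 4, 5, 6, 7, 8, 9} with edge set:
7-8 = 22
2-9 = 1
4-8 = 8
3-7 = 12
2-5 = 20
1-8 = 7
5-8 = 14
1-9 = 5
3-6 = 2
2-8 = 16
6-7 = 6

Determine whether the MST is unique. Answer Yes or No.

Kruskal's algorithm — process edges by increasing weight (ties by edge label):
2-9 (1): add — endpoints in different components.
3-6 (2): add — endpoints in different components.
1-9 (5): add — endpoints in different components.
6-7 (6): add — endpoints in different components.
1-8 (7): add — endpoints in different components.
4-8 (8): add — endpoints in different components.
3-7 (12): skip — 3 and 7 already connected.
5-8 (14): add — endpoints in different components.
2-8 (16): skip — 2 and 8 already connected.
2-5 (20): skip — 2 and 5 already connected.
7-8 (22): add — endpoints in different components.
Every non-tree edge has weight strictly greater than the heaviest edge on the tree path between its endpoints, so the MST is unique.

Yes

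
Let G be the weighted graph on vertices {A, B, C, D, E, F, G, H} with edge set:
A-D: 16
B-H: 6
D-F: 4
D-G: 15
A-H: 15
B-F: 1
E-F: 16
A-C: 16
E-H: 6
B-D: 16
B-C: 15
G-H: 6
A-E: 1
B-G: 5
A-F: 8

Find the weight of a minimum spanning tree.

Kruskal: consider edges lightest-first.
A-E (1): add — endpoints in different components.
B-F (1): add — endpoints in different components.
D-F (4): add — endpoints in different components.
B-G (5): add — endpoints in different components.
B-H (6): add — endpoints in different components.
E-H (6): add — endpoints in different components.
G-H (6): skip — G and H already connected.
A-F (8): skip — A and F already connected.
A-H (15): skip — A and H already connected.
B-C (15): add — endpoints in different components.
MST edges: A-E, B-F, D-F, B-G, B-H, E-H, B-C; total weight 1+1+4+5+6+6+15 = 38.

38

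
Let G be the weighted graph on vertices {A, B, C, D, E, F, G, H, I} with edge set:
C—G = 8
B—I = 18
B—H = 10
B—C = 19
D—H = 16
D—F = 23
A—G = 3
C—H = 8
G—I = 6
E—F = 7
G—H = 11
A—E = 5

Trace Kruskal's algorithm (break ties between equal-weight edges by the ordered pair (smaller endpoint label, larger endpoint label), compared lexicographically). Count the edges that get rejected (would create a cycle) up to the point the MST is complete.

1

Kruskal's algorithm — process edges by increasing weight (ties by edge label):
A—G (3): add — endpoints in different components.
A—E (5): add — endpoints in different components.
G—I (6): add — endpoints in different components.
E—F (7): add — endpoints in different components.
C—G (8): add — endpoints in different components.
C—H (8): add — endpoints in different components.
B—H (10): add — endpoints in different components.
G—H (11): skip — G and H already connected.
D—H (16): add — endpoints in different components.
Edges rejected before the tree was complete: 1.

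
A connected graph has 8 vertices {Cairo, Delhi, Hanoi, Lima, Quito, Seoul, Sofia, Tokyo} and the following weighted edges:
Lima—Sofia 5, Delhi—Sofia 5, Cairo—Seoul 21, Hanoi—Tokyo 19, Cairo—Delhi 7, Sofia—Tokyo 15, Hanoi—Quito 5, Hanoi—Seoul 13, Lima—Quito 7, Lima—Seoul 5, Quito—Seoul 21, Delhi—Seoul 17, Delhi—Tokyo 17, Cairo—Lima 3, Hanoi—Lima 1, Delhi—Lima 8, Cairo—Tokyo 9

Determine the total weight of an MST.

Kruskal: consider edges lightest-first.
Hanoi—Lima (1): add — endpoints in different components.
Cairo—Lima (3): add — endpoints in different components.
Delhi—Sofia (5): add — endpoints in different components.
Hanoi—Quito (5): add — endpoints in different components.
Lima—Seoul (5): add — endpoints in different components.
Lima—Sofia (5): add — endpoints in different components.
Cairo—Delhi (7): skip — Cairo and Delhi already connected.
Lima—Quito (7): skip — Quito and Lima already connected.
Delhi—Lima (8): skip — Delhi and Lima already connected.
Cairo—Tokyo (9): add — endpoints in different components.
MST edges: Hanoi—Lima, Cairo—Lima, Delhi—Sofia, Hanoi—Quito, Lima—Seoul, Lima—Sofia, Cairo—Tokyo; total weight 1+3+5+5+5+5+9 = 33.

33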